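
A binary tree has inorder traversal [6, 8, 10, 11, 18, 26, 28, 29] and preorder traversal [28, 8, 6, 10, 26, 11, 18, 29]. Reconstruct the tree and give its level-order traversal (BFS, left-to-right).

Inorder:  [6, 8, 10, 11, 18, 26, 28, 29]
Preorder: [28, 8, 6, 10, 26, 11, 18, 29]
Algorithm: preorder visits root first, so consume preorder in order;
for each root, split the current inorder slice at that value into
left-subtree inorder and right-subtree inorder, then recurse.
Recursive splits:
  root=28; inorder splits into left=[6, 8, 10, 11, 18, 26], right=[29]
  root=8; inorder splits into left=[6], right=[10, 11, 18, 26]
  root=6; inorder splits into left=[], right=[]
  root=10; inorder splits into left=[], right=[11, 18, 26]
  root=26; inorder splits into left=[11, 18], right=[]
  root=11; inorder splits into left=[], right=[18]
  root=18; inorder splits into left=[], right=[]
  root=29; inorder splits into left=[], right=[]
Reconstructed level-order: [28, 8, 29, 6, 10, 26, 11, 18]


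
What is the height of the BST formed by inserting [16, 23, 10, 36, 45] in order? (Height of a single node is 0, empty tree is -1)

Insertion order: [16, 23, 10, 36, 45]
Tree (level-order array): [16, 10, 23, None, None, None, 36, None, 45]
Compute height bottom-up (empty subtree = -1):
  height(10) = 1 + max(-1, -1) = 0
  height(45) = 1 + max(-1, -1) = 0
  height(36) = 1 + max(-1, 0) = 1
  height(23) = 1 + max(-1, 1) = 2
  height(16) = 1 + max(0, 2) = 3
Height = 3


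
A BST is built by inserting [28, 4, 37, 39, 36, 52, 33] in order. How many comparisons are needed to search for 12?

Search path for 12: 28 -> 4
Found: False
Comparisons: 2


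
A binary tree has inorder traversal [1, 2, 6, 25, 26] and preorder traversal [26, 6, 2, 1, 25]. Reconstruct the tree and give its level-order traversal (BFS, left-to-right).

Inorder:  [1, 2, 6, 25, 26]
Preorder: [26, 6, 2, 1, 25]
Algorithm: preorder visits root first, so consume preorder in order;
for each root, split the current inorder slice at that value into
left-subtree inorder and right-subtree inorder, then recurse.
Recursive splits:
  root=26; inorder splits into left=[1, 2, 6, 25], right=[]
  root=6; inorder splits into left=[1, 2], right=[25]
  root=2; inorder splits into left=[1], right=[]
  root=1; inorder splits into left=[], right=[]
  root=25; inorder splits into left=[], right=[]
Reconstructed level-order: [26, 6, 2, 25, 1]


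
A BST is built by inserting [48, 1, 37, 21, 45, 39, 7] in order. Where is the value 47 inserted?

Starting tree (level order): [48, 1, None, None, 37, 21, 45, 7, None, 39]
Insertion path: 48 -> 1 -> 37 -> 45
Result: insert 47 as right child of 45
Final tree (level order): [48, 1, None, None, 37, 21, 45, 7, None, 39, 47]


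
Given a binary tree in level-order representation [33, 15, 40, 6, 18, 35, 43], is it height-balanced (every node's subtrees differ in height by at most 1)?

Tree (level-order array): [33, 15, 40, 6, 18, 35, 43]
Definition: a tree is height-balanced if, at every node, |h(left) - h(right)| <= 1 (empty subtree has height -1).
Bottom-up per-node check:
  node 6: h_left=-1, h_right=-1, diff=0 [OK], height=0
  node 18: h_left=-1, h_right=-1, diff=0 [OK], height=0
  node 15: h_left=0, h_right=0, diff=0 [OK], height=1
  node 35: h_left=-1, h_right=-1, diff=0 [OK], height=0
  node 43: h_left=-1, h_right=-1, diff=0 [OK], height=0
  node 40: h_left=0, h_right=0, diff=0 [OK], height=1
  node 33: h_left=1, h_right=1, diff=0 [OK], height=2
All nodes satisfy the balance condition.
Result: Balanced


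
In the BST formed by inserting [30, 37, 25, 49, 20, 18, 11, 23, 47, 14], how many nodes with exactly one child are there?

Tree built from: [30, 37, 25, 49, 20, 18, 11, 23, 47, 14]
Tree (level-order array): [30, 25, 37, 20, None, None, 49, 18, 23, 47, None, 11, None, None, None, None, None, None, 14]
Rule: These are nodes with exactly 1 non-null child.
Per-node child counts:
  node 30: 2 child(ren)
  node 25: 1 child(ren)
  node 20: 2 child(ren)
  node 18: 1 child(ren)
  node 11: 1 child(ren)
  node 14: 0 child(ren)
  node 23: 0 child(ren)
  node 37: 1 child(ren)
  node 49: 1 child(ren)
  node 47: 0 child(ren)
Matching nodes: [25, 18, 11, 37, 49]
Count of nodes with exactly one child: 5


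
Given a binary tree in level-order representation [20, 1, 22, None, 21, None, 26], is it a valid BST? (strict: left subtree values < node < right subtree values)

Level-order array: [20, 1, 22, None, 21, None, 26]
Validate using subtree bounds (lo, hi): at each node, require lo < value < hi,
then recurse left with hi=value and right with lo=value.
Preorder trace (stopping at first violation):
  at node 20 with bounds (-inf, +inf): OK
  at node 1 with bounds (-inf, 20): OK
  at node 21 with bounds (1, 20): VIOLATION
Node 21 violates its bound: not (1 < 21 < 20).
Result: Not a valid BST


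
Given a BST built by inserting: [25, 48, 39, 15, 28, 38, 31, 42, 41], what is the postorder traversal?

Tree insertion order: [25, 48, 39, 15, 28, 38, 31, 42, 41]
Tree (level-order array): [25, 15, 48, None, None, 39, None, 28, 42, None, 38, 41, None, 31]
Postorder traversal: [15, 31, 38, 28, 41, 42, 39, 48, 25]


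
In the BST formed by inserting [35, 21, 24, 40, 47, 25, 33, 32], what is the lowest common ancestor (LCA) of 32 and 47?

Tree insertion order: [35, 21, 24, 40, 47, 25, 33, 32]
Tree (level-order array): [35, 21, 40, None, 24, None, 47, None, 25, None, None, None, 33, 32]
In a BST, the LCA of p=32, q=47 is the first node v on the
root-to-leaf path with p <= v <= q (go left if both < v, right if both > v).
Walk from root:
  at 35: 32 <= 35 <= 47, this is the LCA
LCA = 35


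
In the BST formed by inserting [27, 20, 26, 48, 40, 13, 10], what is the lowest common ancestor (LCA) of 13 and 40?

Tree insertion order: [27, 20, 26, 48, 40, 13, 10]
Tree (level-order array): [27, 20, 48, 13, 26, 40, None, 10]
In a BST, the LCA of p=13, q=40 is the first node v on the
root-to-leaf path with p <= v <= q (go left if both < v, right if both > v).
Walk from root:
  at 27: 13 <= 27 <= 40, this is the LCA
LCA = 27


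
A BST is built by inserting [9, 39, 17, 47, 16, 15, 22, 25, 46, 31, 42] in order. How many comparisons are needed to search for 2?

Search path for 2: 9
Found: False
Comparisons: 1


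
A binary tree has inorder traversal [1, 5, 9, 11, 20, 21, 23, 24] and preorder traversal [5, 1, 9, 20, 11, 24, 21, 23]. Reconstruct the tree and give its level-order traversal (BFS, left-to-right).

Inorder:  [1, 5, 9, 11, 20, 21, 23, 24]
Preorder: [5, 1, 9, 20, 11, 24, 21, 23]
Algorithm: preorder visits root first, so consume preorder in order;
for each root, split the current inorder slice at that value into
left-subtree inorder and right-subtree inorder, then recurse.
Recursive splits:
  root=5; inorder splits into left=[1], right=[9, 11, 20, 21, 23, 24]
  root=1; inorder splits into left=[], right=[]
  root=9; inorder splits into left=[], right=[11, 20, 21, 23, 24]
  root=20; inorder splits into left=[11], right=[21, 23, 24]
  root=11; inorder splits into left=[], right=[]
  root=24; inorder splits into left=[21, 23], right=[]
  root=21; inorder splits into left=[], right=[23]
  root=23; inorder splits into left=[], right=[]
Reconstructed level-order: [5, 1, 9, 20, 11, 24, 21, 23]


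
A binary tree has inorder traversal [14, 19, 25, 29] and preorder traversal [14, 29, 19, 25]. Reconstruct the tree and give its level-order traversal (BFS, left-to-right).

Inorder:  [14, 19, 25, 29]
Preorder: [14, 29, 19, 25]
Algorithm: preorder visits root first, so consume preorder in order;
for each root, split the current inorder slice at that value into
left-subtree inorder and right-subtree inorder, then recurse.
Recursive splits:
  root=14; inorder splits into left=[], right=[19, 25, 29]
  root=29; inorder splits into left=[19, 25], right=[]
  root=19; inorder splits into left=[], right=[25]
  root=25; inorder splits into left=[], right=[]
Reconstructed level-order: [14, 29, 19, 25]


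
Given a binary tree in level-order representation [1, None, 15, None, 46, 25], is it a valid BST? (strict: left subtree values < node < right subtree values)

Level-order array: [1, None, 15, None, 46, 25]
Validate using subtree bounds (lo, hi): at each node, require lo < value < hi,
then recurse left with hi=value and right with lo=value.
Preorder trace (stopping at first violation):
  at node 1 with bounds (-inf, +inf): OK
  at node 15 with bounds (1, +inf): OK
  at node 46 with bounds (15, +inf): OK
  at node 25 with bounds (15, 46): OK
No violation found at any node.
Result: Valid BST


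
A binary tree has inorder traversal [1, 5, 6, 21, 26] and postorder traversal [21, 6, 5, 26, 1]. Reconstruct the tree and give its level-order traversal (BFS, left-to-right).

Inorder:   [1, 5, 6, 21, 26]
Postorder: [21, 6, 5, 26, 1]
Algorithm: postorder visits root last, so walk postorder right-to-left;
each value is the root of the current inorder slice — split it at that
value, recurse on the right subtree first, then the left.
Recursive splits:
  root=1; inorder splits into left=[], right=[5, 6, 21, 26]
  root=26; inorder splits into left=[5, 6, 21], right=[]
  root=5; inorder splits into left=[], right=[6, 21]
  root=6; inorder splits into left=[], right=[21]
  root=21; inorder splits into left=[], right=[]
Reconstructed level-order: [1, 26, 5, 6, 21]


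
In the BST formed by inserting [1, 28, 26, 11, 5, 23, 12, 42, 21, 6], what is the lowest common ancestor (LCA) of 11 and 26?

Tree insertion order: [1, 28, 26, 11, 5, 23, 12, 42, 21, 6]
Tree (level-order array): [1, None, 28, 26, 42, 11, None, None, None, 5, 23, None, 6, 12, None, None, None, None, 21]
In a BST, the LCA of p=11, q=26 is the first node v on the
root-to-leaf path with p <= v <= q (go left if both < v, right if both > v).
Walk from root:
  at 1: both 11 and 26 > 1, go right
  at 28: both 11 and 26 < 28, go left
  at 26: 11 <= 26 <= 26, this is the LCA
LCA = 26


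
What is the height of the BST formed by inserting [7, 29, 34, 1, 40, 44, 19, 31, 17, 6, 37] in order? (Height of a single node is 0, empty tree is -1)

Insertion order: [7, 29, 34, 1, 40, 44, 19, 31, 17, 6, 37]
Tree (level-order array): [7, 1, 29, None, 6, 19, 34, None, None, 17, None, 31, 40, None, None, None, None, 37, 44]
Compute height bottom-up (empty subtree = -1):
  height(6) = 1 + max(-1, -1) = 0
  height(1) = 1 + max(-1, 0) = 1
  height(17) = 1 + max(-1, -1) = 0
  height(19) = 1 + max(0, -1) = 1
  height(31) = 1 + max(-1, -1) = 0
  height(37) = 1 + max(-1, -1) = 0
  height(44) = 1 + max(-1, -1) = 0
  height(40) = 1 + max(0, 0) = 1
  height(34) = 1 + max(0, 1) = 2
  height(29) = 1 + max(1, 2) = 3
  height(7) = 1 + max(1, 3) = 4
Height = 4


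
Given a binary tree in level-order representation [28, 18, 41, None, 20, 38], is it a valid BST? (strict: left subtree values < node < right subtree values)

Level-order array: [28, 18, 41, None, 20, 38]
Validate using subtree bounds (lo, hi): at each node, require lo < value < hi,
then recurse left with hi=value and right with lo=value.
Preorder trace (stopping at first violation):
  at node 28 with bounds (-inf, +inf): OK
  at node 18 with bounds (-inf, 28): OK
  at node 20 with bounds (18, 28): OK
  at node 41 with bounds (28, +inf): OK
  at node 38 with bounds (28, 41): OK
No violation found at any node.
Result: Valid BST


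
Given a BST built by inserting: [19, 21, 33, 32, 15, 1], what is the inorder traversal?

Tree insertion order: [19, 21, 33, 32, 15, 1]
Tree (level-order array): [19, 15, 21, 1, None, None, 33, None, None, 32]
Inorder traversal: [1, 15, 19, 21, 32, 33]


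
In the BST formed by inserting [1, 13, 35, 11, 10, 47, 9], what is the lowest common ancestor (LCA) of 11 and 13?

Tree insertion order: [1, 13, 35, 11, 10, 47, 9]
Tree (level-order array): [1, None, 13, 11, 35, 10, None, None, 47, 9]
In a BST, the LCA of p=11, q=13 is the first node v on the
root-to-leaf path with p <= v <= q (go left if both < v, right if both > v).
Walk from root:
  at 1: both 11 and 13 > 1, go right
  at 13: 11 <= 13 <= 13, this is the LCA
LCA = 13


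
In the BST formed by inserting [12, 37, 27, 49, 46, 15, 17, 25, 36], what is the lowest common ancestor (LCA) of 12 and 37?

Tree insertion order: [12, 37, 27, 49, 46, 15, 17, 25, 36]
Tree (level-order array): [12, None, 37, 27, 49, 15, 36, 46, None, None, 17, None, None, None, None, None, 25]
In a BST, the LCA of p=12, q=37 is the first node v on the
root-to-leaf path with p <= v <= q (go left if both < v, right if both > v).
Walk from root:
  at 12: 12 <= 12 <= 37, this is the LCA
LCA = 12


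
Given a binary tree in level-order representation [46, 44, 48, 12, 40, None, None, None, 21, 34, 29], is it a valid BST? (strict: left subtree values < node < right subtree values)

Level-order array: [46, 44, 48, 12, 40, None, None, None, 21, 34, 29]
Validate using subtree bounds (lo, hi): at each node, require lo < value < hi,
then recurse left with hi=value and right with lo=value.
Preorder trace (stopping at first violation):
  at node 46 with bounds (-inf, +inf): OK
  at node 44 with bounds (-inf, 46): OK
  at node 12 with bounds (-inf, 44): OK
  at node 21 with bounds (12, 44): OK
  at node 40 with bounds (44, 46): VIOLATION
Node 40 violates its bound: not (44 < 40 < 46).
Result: Not a valid BST


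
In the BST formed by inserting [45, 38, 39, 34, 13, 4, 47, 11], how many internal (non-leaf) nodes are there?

Tree built from: [45, 38, 39, 34, 13, 4, 47, 11]
Tree (level-order array): [45, 38, 47, 34, 39, None, None, 13, None, None, None, 4, None, None, 11]
Rule: An internal node has at least one child.
Per-node child counts:
  node 45: 2 child(ren)
  node 38: 2 child(ren)
  node 34: 1 child(ren)
  node 13: 1 child(ren)
  node 4: 1 child(ren)
  node 11: 0 child(ren)
  node 39: 0 child(ren)
  node 47: 0 child(ren)
Matching nodes: [45, 38, 34, 13, 4]
Count of internal (non-leaf) nodes: 5


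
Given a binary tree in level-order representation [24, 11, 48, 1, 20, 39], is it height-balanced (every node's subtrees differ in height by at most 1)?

Tree (level-order array): [24, 11, 48, 1, 20, 39]
Definition: a tree is height-balanced if, at every node, |h(left) - h(right)| <= 1 (empty subtree has height -1).
Bottom-up per-node check:
  node 1: h_left=-1, h_right=-1, diff=0 [OK], height=0
  node 20: h_left=-1, h_right=-1, diff=0 [OK], height=0
  node 11: h_left=0, h_right=0, diff=0 [OK], height=1
  node 39: h_left=-1, h_right=-1, diff=0 [OK], height=0
  node 48: h_left=0, h_right=-1, diff=1 [OK], height=1
  node 24: h_left=1, h_right=1, diff=0 [OK], height=2
All nodes satisfy the balance condition.
Result: Balanced


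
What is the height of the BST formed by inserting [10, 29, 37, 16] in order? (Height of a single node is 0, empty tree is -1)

Insertion order: [10, 29, 37, 16]
Tree (level-order array): [10, None, 29, 16, 37]
Compute height bottom-up (empty subtree = -1):
  height(16) = 1 + max(-1, -1) = 0
  height(37) = 1 + max(-1, -1) = 0
  height(29) = 1 + max(0, 0) = 1
  height(10) = 1 + max(-1, 1) = 2
Height = 2


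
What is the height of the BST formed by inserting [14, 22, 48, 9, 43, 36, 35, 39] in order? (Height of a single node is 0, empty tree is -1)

Insertion order: [14, 22, 48, 9, 43, 36, 35, 39]
Tree (level-order array): [14, 9, 22, None, None, None, 48, 43, None, 36, None, 35, 39]
Compute height bottom-up (empty subtree = -1):
  height(9) = 1 + max(-1, -1) = 0
  height(35) = 1 + max(-1, -1) = 0
  height(39) = 1 + max(-1, -1) = 0
  height(36) = 1 + max(0, 0) = 1
  height(43) = 1 + max(1, -1) = 2
  height(48) = 1 + max(2, -1) = 3
  height(22) = 1 + max(-1, 3) = 4
  height(14) = 1 + max(0, 4) = 5
Height = 5


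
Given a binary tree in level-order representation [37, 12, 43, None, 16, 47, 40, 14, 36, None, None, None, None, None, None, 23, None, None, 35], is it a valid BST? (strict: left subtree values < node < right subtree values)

Level-order array: [37, 12, 43, None, 16, 47, 40, 14, 36, None, None, None, None, None, None, 23, None, None, 35]
Validate using subtree bounds (lo, hi): at each node, require lo < value < hi,
then recurse left with hi=value and right with lo=value.
Preorder trace (stopping at first violation):
  at node 37 with bounds (-inf, +inf): OK
  at node 12 with bounds (-inf, 37): OK
  at node 16 with bounds (12, 37): OK
  at node 14 with bounds (12, 16): OK
  at node 36 with bounds (16, 37): OK
  at node 23 with bounds (16, 36): OK
  at node 35 with bounds (23, 36): OK
  at node 43 with bounds (37, +inf): OK
  at node 47 with bounds (37, 43): VIOLATION
Node 47 violates its bound: not (37 < 47 < 43).
Result: Not a valid BST


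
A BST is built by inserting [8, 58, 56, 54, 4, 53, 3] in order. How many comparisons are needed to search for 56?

Search path for 56: 8 -> 58 -> 56
Found: True
Comparisons: 3


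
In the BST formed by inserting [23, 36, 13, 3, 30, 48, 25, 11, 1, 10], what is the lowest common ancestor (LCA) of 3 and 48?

Tree insertion order: [23, 36, 13, 3, 30, 48, 25, 11, 1, 10]
Tree (level-order array): [23, 13, 36, 3, None, 30, 48, 1, 11, 25, None, None, None, None, None, 10]
In a BST, the LCA of p=3, q=48 is the first node v on the
root-to-leaf path with p <= v <= q (go left if both < v, right if both > v).
Walk from root:
  at 23: 3 <= 23 <= 48, this is the LCA
LCA = 23


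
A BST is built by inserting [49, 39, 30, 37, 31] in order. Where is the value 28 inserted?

Starting tree (level order): [49, 39, None, 30, None, None, 37, 31]
Insertion path: 49 -> 39 -> 30
Result: insert 28 as left child of 30
Final tree (level order): [49, 39, None, 30, None, 28, 37, None, None, 31]


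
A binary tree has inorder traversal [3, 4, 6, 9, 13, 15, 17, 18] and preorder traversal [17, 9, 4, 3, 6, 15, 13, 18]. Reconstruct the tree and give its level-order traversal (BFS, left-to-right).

Inorder:  [3, 4, 6, 9, 13, 15, 17, 18]
Preorder: [17, 9, 4, 3, 6, 15, 13, 18]
Algorithm: preorder visits root first, so consume preorder in order;
for each root, split the current inorder slice at that value into
left-subtree inorder and right-subtree inorder, then recurse.
Recursive splits:
  root=17; inorder splits into left=[3, 4, 6, 9, 13, 15], right=[18]
  root=9; inorder splits into left=[3, 4, 6], right=[13, 15]
  root=4; inorder splits into left=[3], right=[6]
  root=3; inorder splits into left=[], right=[]
  root=6; inorder splits into left=[], right=[]
  root=15; inorder splits into left=[13], right=[]
  root=13; inorder splits into left=[], right=[]
  root=18; inorder splits into left=[], right=[]
Reconstructed level-order: [17, 9, 18, 4, 15, 3, 6, 13]


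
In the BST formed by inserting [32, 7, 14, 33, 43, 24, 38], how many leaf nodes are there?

Tree built from: [32, 7, 14, 33, 43, 24, 38]
Tree (level-order array): [32, 7, 33, None, 14, None, 43, None, 24, 38]
Rule: A leaf has 0 children.
Per-node child counts:
  node 32: 2 child(ren)
  node 7: 1 child(ren)
  node 14: 1 child(ren)
  node 24: 0 child(ren)
  node 33: 1 child(ren)
  node 43: 1 child(ren)
  node 38: 0 child(ren)
Matching nodes: [24, 38]
Count of leaf nodes: 2


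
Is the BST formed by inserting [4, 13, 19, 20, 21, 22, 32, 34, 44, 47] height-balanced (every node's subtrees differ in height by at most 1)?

Tree (level-order array): [4, None, 13, None, 19, None, 20, None, 21, None, 22, None, 32, None, 34, None, 44, None, 47]
Definition: a tree is height-balanced if, at every node, |h(left) - h(right)| <= 1 (empty subtree has height -1).
Bottom-up per-node check:
  node 47: h_left=-1, h_right=-1, diff=0 [OK], height=0
  node 44: h_left=-1, h_right=0, diff=1 [OK], height=1
  node 34: h_left=-1, h_right=1, diff=2 [FAIL (|-1-1|=2 > 1)], height=2
  node 32: h_left=-1, h_right=2, diff=3 [FAIL (|-1-2|=3 > 1)], height=3
  node 22: h_left=-1, h_right=3, diff=4 [FAIL (|-1-3|=4 > 1)], height=4
  node 21: h_left=-1, h_right=4, diff=5 [FAIL (|-1-4|=5 > 1)], height=5
  node 20: h_left=-1, h_right=5, diff=6 [FAIL (|-1-5|=6 > 1)], height=6
  node 19: h_left=-1, h_right=6, diff=7 [FAIL (|-1-6|=7 > 1)], height=7
  node 13: h_left=-1, h_right=7, diff=8 [FAIL (|-1-7|=8 > 1)], height=8
  node 4: h_left=-1, h_right=8, diff=9 [FAIL (|-1-8|=9 > 1)], height=9
Node 34 violates the condition: |-1 - 1| = 2 > 1.
Result: Not balanced


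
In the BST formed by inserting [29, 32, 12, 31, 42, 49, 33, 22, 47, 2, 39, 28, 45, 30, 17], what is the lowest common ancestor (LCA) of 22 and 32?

Tree insertion order: [29, 32, 12, 31, 42, 49, 33, 22, 47, 2, 39, 28, 45, 30, 17]
Tree (level-order array): [29, 12, 32, 2, 22, 31, 42, None, None, 17, 28, 30, None, 33, 49, None, None, None, None, None, None, None, 39, 47, None, None, None, 45]
In a BST, the LCA of p=22, q=32 is the first node v on the
root-to-leaf path with p <= v <= q (go left if both < v, right if both > v).
Walk from root:
  at 29: 22 <= 29 <= 32, this is the LCA
LCA = 29


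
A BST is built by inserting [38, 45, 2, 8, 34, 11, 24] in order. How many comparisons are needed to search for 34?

Search path for 34: 38 -> 2 -> 8 -> 34
Found: True
Comparisons: 4


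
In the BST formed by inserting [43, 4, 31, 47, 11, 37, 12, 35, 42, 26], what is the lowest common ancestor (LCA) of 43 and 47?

Tree insertion order: [43, 4, 31, 47, 11, 37, 12, 35, 42, 26]
Tree (level-order array): [43, 4, 47, None, 31, None, None, 11, 37, None, 12, 35, 42, None, 26]
In a BST, the LCA of p=43, q=47 is the first node v on the
root-to-leaf path with p <= v <= q (go left if both < v, right if both > v).
Walk from root:
  at 43: 43 <= 43 <= 47, this is the LCA
LCA = 43


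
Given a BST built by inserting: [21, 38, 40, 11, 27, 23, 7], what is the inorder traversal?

Tree insertion order: [21, 38, 40, 11, 27, 23, 7]
Tree (level-order array): [21, 11, 38, 7, None, 27, 40, None, None, 23]
Inorder traversal: [7, 11, 21, 23, 27, 38, 40]


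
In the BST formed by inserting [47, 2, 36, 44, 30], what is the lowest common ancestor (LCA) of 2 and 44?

Tree insertion order: [47, 2, 36, 44, 30]
Tree (level-order array): [47, 2, None, None, 36, 30, 44]
In a BST, the LCA of p=2, q=44 is the first node v on the
root-to-leaf path with p <= v <= q (go left if both < v, right if both > v).
Walk from root:
  at 47: both 2 and 44 < 47, go left
  at 2: 2 <= 2 <= 44, this is the LCA
LCA = 2


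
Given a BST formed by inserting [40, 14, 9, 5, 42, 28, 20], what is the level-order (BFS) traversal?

Tree insertion order: [40, 14, 9, 5, 42, 28, 20]
Tree (level-order array): [40, 14, 42, 9, 28, None, None, 5, None, 20]
BFS from the root, enqueuing left then right child of each popped node:
  queue [40] -> pop 40, enqueue [14, 42], visited so far: [40]
  queue [14, 42] -> pop 14, enqueue [9, 28], visited so far: [40, 14]
  queue [42, 9, 28] -> pop 42, enqueue [none], visited so far: [40, 14, 42]
  queue [9, 28] -> pop 9, enqueue [5], visited so far: [40, 14, 42, 9]
  queue [28, 5] -> pop 28, enqueue [20], visited so far: [40, 14, 42, 9, 28]
  queue [5, 20] -> pop 5, enqueue [none], visited so far: [40, 14, 42, 9, 28, 5]
  queue [20] -> pop 20, enqueue [none], visited so far: [40, 14, 42, 9, 28, 5, 20]
Result: [40, 14, 42, 9, 28, 5, 20]


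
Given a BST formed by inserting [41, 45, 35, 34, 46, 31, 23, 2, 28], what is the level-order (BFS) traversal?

Tree insertion order: [41, 45, 35, 34, 46, 31, 23, 2, 28]
Tree (level-order array): [41, 35, 45, 34, None, None, 46, 31, None, None, None, 23, None, 2, 28]
BFS from the root, enqueuing left then right child of each popped node:
  queue [41] -> pop 41, enqueue [35, 45], visited so far: [41]
  queue [35, 45] -> pop 35, enqueue [34], visited so far: [41, 35]
  queue [45, 34] -> pop 45, enqueue [46], visited so far: [41, 35, 45]
  queue [34, 46] -> pop 34, enqueue [31], visited so far: [41, 35, 45, 34]
  queue [46, 31] -> pop 46, enqueue [none], visited so far: [41, 35, 45, 34, 46]
  queue [31] -> pop 31, enqueue [23], visited so far: [41, 35, 45, 34, 46, 31]
  queue [23] -> pop 23, enqueue [2, 28], visited so far: [41, 35, 45, 34, 46, 31, 23]
  queue [2, 28] -> pop 2, enqueue [none], visited so far: [41, 35, 45, 34, 46, 31, 23, 2]
  queue [28] -> pop 28, enqueue [none], visited so far: [41, 35, 45, 34, 46, 31, 23, 2, 28]
Result: [41, 35, 45, 34, 46, 31, 23, 2, 28]


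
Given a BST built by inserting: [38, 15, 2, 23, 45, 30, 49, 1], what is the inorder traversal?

Tree insertion order: [38, 15, 2, 23, 45, 30, 49, 1]
Tree (level-order array): [38, 15, 45, 2, 23, None, 49, 1, None, None, 30]
Inorder traversal: [1, 2, 15, 23, 30, 38, 45, 49]


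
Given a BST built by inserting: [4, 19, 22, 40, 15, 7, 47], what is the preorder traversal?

Tree insertion order: [4, 19, 22, 40, 15, 7, 47]
Tree (level-order array): [4, None, 19, 15, 22, 7, None, None, 40, None, None, None, 47]
Preorder traversal: [4, 19, 15, 7, 22, 40, 47]


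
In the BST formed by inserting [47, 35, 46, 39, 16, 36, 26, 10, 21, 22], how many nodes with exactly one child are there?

Tree built from: [47, 35, 46, 39, 16, 36, 26, 10, 21, 22]
Tree (level-order array): [47, 35, None, 16, 46, 10, 26, 39, None, None, None, 21, None, 36, None, None, 22]
Rule: These are nodes with exactly 1 non-null child.
Per-node child counts:
  node 47: 1 child(ren)
  node 35: 2 child(ren)
  node 16: 2 child(ren)
  node 10: 0 child(ren)
  node 26: 1 child(ren)
  node 21: 1 child(ren)
  node 22: 0 child(ren)
  node 46: 1 child(ren)
  node 39: 1 child(ren)
  node 36: 0 child(ren)
Matching nodes: [47, 26, 21, 46, 39]
Count of nodes with exactly one child: 5


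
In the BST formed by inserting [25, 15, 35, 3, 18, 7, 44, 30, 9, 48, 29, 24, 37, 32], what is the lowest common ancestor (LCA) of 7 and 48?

Tree insertion order: [25, 15, 35, 3, 18, 7, 44, 30, 9, 48, 29, 24, 37, 32]
Tree (level-order array): [25, 15, 35, 3, 18, 30, 44, None, 7, None, 24, 29, 32, 37, 48, None, 9]
In a BST, the LCA of p=7, q=48 is the first node v on the
root-to-leaf path with p <= v <= q (go left if both < v, right if both > v).
Walk from root:
  at 25: 7 <= 25 <= 48, this is the LCA
LCA = 25


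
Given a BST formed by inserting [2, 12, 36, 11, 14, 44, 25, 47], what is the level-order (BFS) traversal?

Tree insertion order: [2, 12, 36, 11, 14, 44, 25, 47]
Tree (level-order array): [2, None, 12, 11, 36, None, None, 14, 44, None, 25, None, 47]
BFS from the root, enqueuing left then right child of each popped node:
  queue [2] -> pop 2, enqueue [12], visited so far: [2]
  queue [12] -> pop 12, enqueue [11, 36], visited so far: [2, 12]
  queue [11, 36] -> pop 11, enqueue [none], visited so far: [2, 12, 11]
  queue [36] -> pop 36, enqueue [14, 44], visited so far: [2, 12, 11, 36]
  queue [14, 44] -> pop 14, enqueue [25], visited so far: [2, 12, 11, 36, 14]
  queue [44, 25] -> pop 44, enqueue [47], visited so far: [2, 12, 11, 36, 14, 44]
  queue [25, 47] -> pop 25, enqueue [none], visited so far: [2, 12, 11, 36, 14, 44, 25]
  queue [47] -> pop 47, enqueue [none], visited so far: [2, 12, 11, 36, 14, 44, 25, 47]
Result: [2, 12, 11, 36, 14, 44, 25, 47]


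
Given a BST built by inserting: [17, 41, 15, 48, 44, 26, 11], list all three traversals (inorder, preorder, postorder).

Tree insertion order: [17, 41, 15, 48, 44, 26, 11]
Tree (level-order array): [17, 15, 41, 11, None, 26, 48, None, None, None, None, 44]
Inorder (L, root, R): [11, 15, 17, 26, 41, 44, 48]
Preorder (root, L, R): [17, 15, 11, 41, 26, 48, 44]
Postorder (L, R, root): [11, 15, 26, 44, 48, 41, 17]


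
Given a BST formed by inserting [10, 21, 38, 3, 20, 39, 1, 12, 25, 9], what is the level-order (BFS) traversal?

Tree insertion order: [10, 21, 38, 3, 20, 39, 1, 12, 25, 9]
Tree (level-order array): [10, 3, 21, 1, 9, 20, 38, None, None, None, None, 12, None, 25, 39]
BFS from the root, enqueuing left then right child of each popped node:
  queue [10] -> pop 10, enqueue [3, 21], visited so far: [10]
  queue [3, 21] -> pop 3, enqueue [1, 9], visited so far: [10, 3]
  queue [21, 1, 9] -> pop 21, enqueue [20, 38], visited so far: [10, 3, 21]
  queue [1, 9, 20, 38] -> pop 1, enqueue [none], visited so far: [10, 3, 21, 1]
  queue [9, 20, 38] -> pop 9, enqueue [none], visited so far: [10, 3, 21, 1, 9]
  queue [20, 38] -> pop 20, enqueue [12], visited so far: [10, 3, 21, 1, 9, 20]
  queue [38, 12] -> pop 38, enqueue [25, 39], visited so far: [10, 3, 21, 1, 9, 20, 38]
  queue [12, 25, 39] -> pop 12, enqueue [none], visited so far: [10, 3, 21, 1, 9, 20, 38, 12]
  queue [25, 39] -> pop 25, enqueue [none], visited so far: [10, 3, 21, 1, 9, 20, 38, 12, 25]
  queue [39] -> pop 39, enqueue [none], visited so far: [10, 3, 21, 1, 9, 20, 38, 12, 25, 39]
Result: [10, 3, 21, 1, 9, 20, 38, 12, 25, 39]


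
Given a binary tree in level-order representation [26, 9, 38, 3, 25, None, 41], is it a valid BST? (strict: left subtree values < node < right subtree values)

Level-order array: [26, 9, 38, 3, 25, None, 41]
Validate using subtree bounds (lo, hi): at each node, require lo < value < hi,
then recurse left with hi=value and right with lo=value.
Preorder trace (stopping at first violation):
  at node 26 with bounds (-inf, +inf): OK
  at node 9 with bounds (-inf, 26): OK
  at node 3 with bounds (-inf, 9): OK
  at node 25 with bounds (9, 26): OK
  at node 38 with bounds (26, +inf): OK
  at node 41 with bounds (38, +inf): OK
No violation found at any node.
Result: Valid BST


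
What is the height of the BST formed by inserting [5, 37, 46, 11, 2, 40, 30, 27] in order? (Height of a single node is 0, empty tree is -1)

Insertion order: [5, 37, 46, 11, 2, 40, 30, 27]
Tree (level-order array): [5, 2, 37, None, None, 11, 46, None, 30, 40, None, 27]
Compute height bottom-up (empty subtree = -1):
  height(2) = 1 + max(-1, -1) = 0
  height(27) = 1 + max(-1, -1) = 0
  height(30) = 1 + max(0, -1) = 1
  height(11) = 1 + max(-1, 1) = 2
  height(40) = 1 + max(-1, -1) = 0
  height(46) = 1 + max(0, -1) = 1
  height(37) = 1 + max(2, 1) = 3
  height(5) = 1 + max(0, 3) = 4
Height = 4


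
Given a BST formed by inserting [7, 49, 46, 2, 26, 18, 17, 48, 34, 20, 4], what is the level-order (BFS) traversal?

Tree insertion order: [7, 49, 46, 2, 26, 18, 17, 48, 34, 20, 4]
Tree (level-order array): [7, 2, 49, None, 4, 46, None, None, None, 26, 48, 18, 34, None, None, 17, 20]
BFS from the root, enqueuing left then right child of each popped node:
  queue [7] -> pop 7, enqueue [2, 49], visited so far: [7]
  queue [2, 49] -> pop 2, enqueue [4], visited so far: [7, 2]
  queue [49, 4] -> pop 49, enqueue [46], visited so far: [7, 2, 49]
  queue [4, 46] -> pop 4, enqueue [none], visited so far: [7, 2, 49, 4]
  queue [46] -> pop 46, enqueue [26, 48], visited so far: [7, 2, 49, 4, 46]
  queue [26, 48] -> pop 26, enqueue [18, 34], visited so far: [7, 2, 49, 4, 46, 26]
  queue [48, 18, 34] -> pop 48, enqueue [none], visited so far: [7, 2, 49, 4, 46, 26, 48]
  queue [18, 34] -> pop 18, enqueue [17, 20], visited so far: [7, 2, 49, 4, 46, 26, 48, 18]
  queue [34, 17, 20] -> pop 34, enqueue [none], visited so far: [7, 2, 49, 4, 46, 26, 48, 18, 34]
  queue [17, 20] -> pop 17, enqueue [none], visited so far: [7, 2, 49, 4, 46, 26, 48, 18, 34, 17]
  queue [20] -> pop 20, enqueue [none], visited so far: [7, 2, 49, 4, 46, 26, 48, 18, 34, 17, 20]
Result: [7, 2, 49, 4, 46, 26, 48, 18, 34, 17, 20]


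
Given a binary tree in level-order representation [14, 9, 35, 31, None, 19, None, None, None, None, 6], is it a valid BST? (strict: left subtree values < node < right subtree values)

Level-order array: [14, 9, 35, 31, None, 19, None, None, None, None, 6]
Validate using subtree bounds (lo, hi): at each node, require lo < value < hi,
then recurse left with hi=value and right with lo=value.
Preorder trace (stopping at first violation):
  at node 14 with bounds (-inf, +inf): OK
  at node 9 with bounds (-inf, 14): OK
  at node 31 with bounds (-inf, 9): VIOLATION
Node 31 violates its bound: not (-inf < 31 < 9).
Result: Not a valid BST


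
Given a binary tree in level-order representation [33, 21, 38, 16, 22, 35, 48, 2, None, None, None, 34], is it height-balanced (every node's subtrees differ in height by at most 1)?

Tree (level-order array): [33, 21, 38, 16, 22, 35, 48, 2, None, None, None, 34]
Definition: a tree is height-balanced if, at every node, |h(left) - h(right)| <= 1 (empty subtree has height -1).
Bottom-up per-node check:
  node 2: h_left=-1, h_right=-1, diff=0 [OK], height=0
  node 16: h_left=0, h_right=-1, diff=1 [OK], height=1
  node 22: h_left=-1, h_right=-1, diff=0 [OK], height=0
  node 21: h_left=1, h_right=0, diff=1 [OK], height=2
  node 34: h_left=-1, h_right=-1, diff=0 [OK], height=0
  node 35: h_left=0, h_right=-1, diff=1 [OK], height=1
  node 48: h_left=-1, h_right=-1, diff=0 [OK], height=0
  node 38: h_left=1, h_right=0, diff=1 [OK], height=2
  node 33: h_left=2, h_right=2, diff=0 [OK], height=3
All nodes satisfy the balance condition.
Result: Balanced


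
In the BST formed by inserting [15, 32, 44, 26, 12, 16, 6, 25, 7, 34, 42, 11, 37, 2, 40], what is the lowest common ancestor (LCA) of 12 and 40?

Tree insertion order: [15, 32, 44, 26, 12, 16, 6, 25, 7, 34, 42, 11, 37, 2, 40]
Tree (level-order array): [15, 12, 32, 6, None, 26, 44, 2, 7, 16, None, 34, None, None, None, None, 11, None, 25, None, 42, None, None, None, None, 37, None, None, 40]
In a BST, the LCA of p=12, q=40 is the first node v on the
root-to-leaf path with p <= v <= q (go left if both < v, right if both > v).
Walk from root:
  at 15: 12 <= 15 <= 40, this is the LCA
LCA = 15


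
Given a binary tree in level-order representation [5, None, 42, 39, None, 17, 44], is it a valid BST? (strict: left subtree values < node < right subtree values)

Level-order array: [5, None, 42, 39, None, 17, 44]
Validate using subtree bounds (lo, hi): at each node, require lo < value < hi,
then recurse left with hi=value and right with lo=value.
Preorder trace (stopping at first violation):
  at node 5 with bounds (-inf, +inf): OK
  at node 42 with bounds (5, +inf): OK
  at node 39 with bounds (5, 42): OK
  at node 17 with bounds (5, 39): OK
  at node 44 with bounds (39, 42): VIOLATION
Node 44 violates its bound: not (39 < 44 < 42).
Result: Not a valid BST


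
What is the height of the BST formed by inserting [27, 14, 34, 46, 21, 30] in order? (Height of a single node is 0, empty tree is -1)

Insertion order: [27, 14, 34, 46, 21, 30]
Tree (level-order array): [27, 14, 34, None, 21, 30, 46]
Compute height bottom-up (empty subtree = -1):
  height(21) = 1 + max(-1, -1) = 0
  height(14) = 1 + max(-1, 0) = 1
  height(30) = 1 + max(-1, -1) = 0
  height(46) = 1 + max(-1, -1) = 0
  height(34) = 1 + max(0, 0) = 1
  height(27) = 1 + max(1, 1) = 2
Height = 2


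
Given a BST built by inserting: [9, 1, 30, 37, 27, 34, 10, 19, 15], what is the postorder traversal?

Tree insertion order: [9, 1, 30, 37, 27, 34, 10, 19, 15]
Tree (level-order array): [9, 1, 30, None, None, 27, 37, 10, None, 34, None, None, 19, None, None, 15]
Postorder traversal: [1, 15, 19, 10, 27, 34, 37, 30, 9]


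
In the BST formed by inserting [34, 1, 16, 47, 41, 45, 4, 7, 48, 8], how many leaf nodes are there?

Tree built from: [34, 1, 16, 47, 41, 45, 4, 7, 48, 8]
Tree (level-order array): [34, 1, 47, None, 16, 41, 48, 4, None, None, 45, None, None, None, 7, None, None, None, 8]
Rule: A leaf has 0 children.
Per-node child counts:
  node 34: 2 child(ren)
  node 1: 1 child(ren)
  node 16: 1 child(ren)
  node 4: 1 child(ren)
  node 7: 1 child(ren)
  node 8: 0 child(ren)
  node 47: 2 child(ren)
  node 41: 1 child(ren)
  node 45: 0 child(ren)
  node 48: 0 child(ren)
Matching nodes: [8, 45, 48]
Count of leaf nodes: 3


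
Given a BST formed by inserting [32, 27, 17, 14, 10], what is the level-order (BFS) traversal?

Tree insertion order: [32, 27, 17, 14, 10]
Tree (level-order array): [32, 27, None, 17, None, 14, None, 10]
BFS from the root, enqueuing left then right child of each popped node:
  queue [32] -> pop 32, enqueue [27], visited so far: [32]
  queue [27] -> pop 27, enqueue [17], visited so far: [32, 27]
  queue [17] -> pop 17, enqueue [14], visited so far: [32, 27, 17]
  queue [14] -> pop 14, enqueue [10], visited so far: [32, 27, 17, 14]
  queue [10] -> pop 10, enqueue [none], visited so far: [32, 27, 17, 14, 10]
Result: [32, 27, 17, 14, 10]


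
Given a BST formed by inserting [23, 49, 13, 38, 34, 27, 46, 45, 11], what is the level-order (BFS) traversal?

Tree insertion order: [23, 49, 13, 38, 34, 27, 46, 45, 11]
Tree (level-order array): [23, 13, 49, 11, None, 38, None, None, None, 34, 46, 27, None, 45]
BFS from the root, enqueuing left then right child of each popped node:
  queue [23] -> pop 23, enqueue [13, 49], visited so far: [23]
  queue [13, 49] -> pop 13, enqueue [11], visited so far: [23, 13]
  queue [49, 11] -> pop 49, enqueue [38], visited so far: [23, 13, 49]
  queue [11, 38] -> pop 11, enqueue [none], visited so far: [23, 13, 49, 11]
  queue [38] -> pop 38, enqueue [34, 46], visited so far: [23, 13, 49, 11, 38]
  queue [34, 46] -> pop 34, enqueue [27], visited so far: [23, 13, 49, 11, 38, 34]
  queue [46, 27] -> pop 46, enqueue [45], visited so far: [23, 13, 49, 11, 38, 34, 46]
  queue [27, 45] -> pop 27, enqueue [none], visited so far: [23, 13, 49, 11, 38, 34, 46, 27]
  queue [45] -> pop 45, enqueue [none], visited so far: [23, 13, 49, 11, 38, 34, 46, 27, 45]
Result: [23, 13, 49, 11, 38, 34, 46, 27, 45]


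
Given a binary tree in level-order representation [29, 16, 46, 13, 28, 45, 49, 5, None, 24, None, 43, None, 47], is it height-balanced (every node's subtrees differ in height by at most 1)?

Tree (level-order array): [29, 16, 46, 13, 28, 45, 49, 5, None, 24, None, 43, None, 47]
Definition: a tree is height-balanced if, at every node, |h(left) - h(right)| <= 1 (empty subtree has height -1).
Bottom-up per-node check:
  node 5: h_left=-1, h_right=-1, diff=0 [OK], height=0
  node 13: h_left=0, h_right=-1, diff=1 [OK], height=1
  node 24: h_left=-1, h_right=-1, diff=0 [OK], height=0
  node 28: h_left=0, h_right=-1, diff=1 [OK], height=1
  node 16: h_left=1, h_right=1, diff=0 [OK], height=2
  node 43: h_left=-1, h_right=-1, diff=0 [OK], height=0
  node 45: h_left=0, h_right=-1, diff=1 [OK], height=1
  node 47: h_left=-1, h_right=-1, diff=0 [OK], height=0
  node 49: h_left=0, h_right=-1, diff=1 [OK], height=1
  node 46: h_left=1, h_right=1, diff=0 [OK], height=2
  node 29: h_left=2, h_right=2, diff=0 [OK], height=3
All nodes satisfy the balance condition.
Result: Balanced


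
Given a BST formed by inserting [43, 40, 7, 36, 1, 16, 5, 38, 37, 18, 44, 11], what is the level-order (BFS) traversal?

Tree insertion order: [43, 40, 7, 36, 1, 16, 5, 38, 37, 18, 44, 11]
Tree (level-order array): [43, 40, 44, 7, None, None, None, 1, 36, None, 5, 16, 38, None, None, 11, 18, 37]
BFS from the root, enqueuing left then right child of each popped node:
  queue [43] -> pop 43, enqueue [40, 44], visited so far: [43]
  queue [40, 44] -> pop 40, enqueue [7], visited so far: [43, 40]
  queue [44, 7] -> pop 44, enqueue [none], visited so far: [43, 40, 44]
  queue [7] -> pop 7, enqueue [1, 36], visited so far: [43, 40, 44, 7]
  queue [1, 36] -> pop 1, enqueue [5], visited so far: [43, 40, 44, 7, 1]
  queue [36, 5] -> pop 36, enqueue [16, 38], visited so far: [43, 40, 44, 7, 1, 36]
  queue [5, 16, 38] -> pop 5, enqueue [none], visited so far: [43, 40, 44, 7, 1, 36, 5]
  queue [16, 38] -> pop 16, enqueue [11, 18], visited so far: [43, 40, 44, 7, 1, 36, 5, 16]
  queue [38, 11, 18] -> pop 38, enqueue [37], visited so far: [43, 40, 44, 7, 1, 36, 5, 16, 38]
  queue [11, 18, 37] -> pop 11, enqueue [none], visited so far: [43, 40, 44, 7, 1, 36, 5, 16, 38, 11]
  queue [18, 37] -> pop 18, enqueue [none], visited so far: [43, 40, 44, 7, 1, 36, 5, 16, 38, 11, 18]
  queue [37] -> pop 37, enqueue [none], visited so far: [43, 40, 44, 7, 1, 36, 5, 16, 38, 11, 18, 37]
Result: [43, 40, 44, 7, 1, 36, 5, 16, 38, 11, 18, 37]


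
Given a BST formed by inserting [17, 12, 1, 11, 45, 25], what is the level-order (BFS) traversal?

Tree insertion order: [17, 12, 1, 11, 45, 25]
Tree (level-order array): [17, 12, 45, 1, None, 25, None, None, 11]
BFS from the root, enqueuing left then right child of each popped node:
  queue [17] -> pop 17, enqueue [12, 45], visited so far: [17]
  queue [12, 45] -> pop 12, enqueue [1], visited so far: [17, 12]
  queue [45, 1] -> pop 45, enqueue [25], visited so far: [17, 12, 45]
  queue [1, 25] -> pop 1, enqueue [11], visited so far: [17, 12, 45, 1]
  queue [25, 11] -> pop 25, enqueue [none], visited so far: [17, 12, 45, 1, 25]
  queue [11] -> pop 11, enqueue [none], visited so far: [17, 12, 45, 1, 25, 11]
Result: [17, 12, 45, 1, 25, 11]
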